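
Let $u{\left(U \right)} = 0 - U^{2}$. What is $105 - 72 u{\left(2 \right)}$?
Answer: $393$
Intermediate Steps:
$u{\left(U \right)} = - U^{2}$
$105 - 72 u{\left(2 \right)} = 105 - 72 \left(- 2^{2}\right) = 105 - 72 \left(\left(-1\right) 4\right) = 105 - -288 = 105 + 288 = 393$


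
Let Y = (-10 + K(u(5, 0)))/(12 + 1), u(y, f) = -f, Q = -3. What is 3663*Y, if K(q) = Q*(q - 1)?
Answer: -25641/13 ≈ -1972.4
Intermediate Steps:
K(q) = 3 - 3*q (K(q) = -3*(q - 1) = -3*(-1 + q) = 3 - 3*q)
Y = -7/13 (Y = (-10 + (3 - (-3)*0))/(12 + 1) = (-10 + (3 - 3*0))/13 = (-10 + (3 + 0))*(1/13) = (-10 + 3)*(1/13) = -7*1/13 = -7/13 ≈ -0.53846)
3663*Y = 3663*(-7/13) = -25641/13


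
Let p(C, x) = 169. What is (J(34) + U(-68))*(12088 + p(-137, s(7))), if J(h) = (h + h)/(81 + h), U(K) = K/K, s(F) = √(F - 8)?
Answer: 2243031/115 ≈ 19505.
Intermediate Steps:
s(F) = √(-8 + F)
U(K) = 1
J(h) = 2*h/(81 + h) (J(h) = (2*h)/(81 + h) = 2*h/(81 + h))
(J(34) + U(-68))*(12088 + p(-137, s(7))) = (2*34/(81 + 34) + 1)*(12088 + 169) = (2*34/115 + 1)*12257 = (2*34*(1/115) + 1)*12257 = (68/115 + 1)*12257 = (183/115)*12257 = 2243031/115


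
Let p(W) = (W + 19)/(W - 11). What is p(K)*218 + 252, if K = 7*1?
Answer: -1165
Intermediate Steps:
K = 7
p(W) = (19 + W)/(-11 + W)
p(K)*218 + 252 = ((19 + 7)/(-11 + 7))*218 + 252 = (26/(-4))*218 + 252 = -¼*26*218 + 252 = -13/2*218 + 252 = -1417 + 252 = -1165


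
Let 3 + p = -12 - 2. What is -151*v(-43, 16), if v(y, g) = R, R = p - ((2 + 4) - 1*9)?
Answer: 2114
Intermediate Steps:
p = -17 (p = -3 + (-12 - 2) = -3 - 14 = -17)
R = -14 (R = -17 - ((2 + 4) - 1*9) = -17 - (6 - 9) = -17 - 1*(-3) = -17 + 3 = -14)
v(y, g) = -14
-151*v(-43, 16) = -151*(-14) = 2114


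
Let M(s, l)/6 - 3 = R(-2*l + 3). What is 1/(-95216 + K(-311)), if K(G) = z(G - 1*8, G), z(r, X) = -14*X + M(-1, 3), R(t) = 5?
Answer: -1/90814 ≈ -1.1012e-5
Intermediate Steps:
M(s, l) = 48 (M(s, l) = 18 + 6*5 = 18 + 30 = 48)
z(r, X) = 48 - 14*X (z(r, X) = -14*X + 48 = 48 - 14*X)
K(G) = 48 - 14*G
1/(-95216 + K(-311)) = 1/(-95216 + (48 - 14*(-311))) = 1/(-95216 + (48 + 4354)) = 1/(-95216 + 4402) = 1/(-90814) = -1/90814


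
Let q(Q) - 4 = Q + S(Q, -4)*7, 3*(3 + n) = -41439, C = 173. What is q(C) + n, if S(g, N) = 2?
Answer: -13625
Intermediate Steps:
n = -13816 (n = -3 + (⅓)*(-41439) = -3 - 13813 = -13816)
q(Q) = 18 + Q (q(Q) = 4 + (Q + 2*7) = 4 + (Q + 14) = 4 + (14 + Q) = 18 + Q)
q(C) + n = (18 + 173) - 13816 = 191 - 13816 = -13625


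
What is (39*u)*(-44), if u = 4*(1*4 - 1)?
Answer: -20592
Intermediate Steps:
u = 12 (u = 4*(4 - 1) = 4*3 = 12)
(39*u)*(-44) = (39*12)*(-44) = 468*(-44) = -20592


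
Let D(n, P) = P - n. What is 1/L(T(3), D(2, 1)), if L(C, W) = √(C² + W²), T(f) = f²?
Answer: √82/82 ≈ 0.11043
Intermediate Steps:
1/L(T(3), D(2, 1)) = 1/(√((3²)² + (1 - 1*2)²)) = 1/(√(9² + (1 - 2)²)) = 1/(√(81 + (-1)²)) = 1/(√(81 + 1)) = 1/(√82) = √82/82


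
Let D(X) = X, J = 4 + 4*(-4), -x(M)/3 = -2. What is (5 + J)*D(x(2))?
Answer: -42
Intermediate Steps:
x(M) = 6 (x(M) = -3*(-2) = 6)
J = -12 (J = 4 - 16 = -12)
(5 + J)*D(x(2)) = (5 - 12)*6 = -7*6 = -42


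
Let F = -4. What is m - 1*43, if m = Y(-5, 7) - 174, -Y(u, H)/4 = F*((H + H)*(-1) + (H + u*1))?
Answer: -409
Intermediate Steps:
Y(u, H) = -16*H + 16*u (Y(u, H) = -(-16)*((H + H)*(-1) + (H + u*1)) = -(-16)*((2*H)*(-1) + (H + u)) = -(-16)*(-2*H + (H + u)) = -(-16)*(u - H) = -4*(-4*u + 4*H) = -16*H + 16*u)
m = -366 (m = (-16*7 + 16*(-5)) - 174 = (-112 - 80) - 174 = -192 - 174 = -366)
m - 1*43 = -366 - 1*43 = -366 - 43 = -409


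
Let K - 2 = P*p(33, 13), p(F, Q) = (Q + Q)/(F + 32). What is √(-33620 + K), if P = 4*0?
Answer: I*√33618 ≈ 183.35*I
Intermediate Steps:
p(F, Q) = 2*Q/(32 + F) (p(F, Q) = (2*Q)/(32 + F) = 2*Q/(32 + F))
P = 0
K = 2 (K = 2 + 0*(2*13/(32 + 33)) = 2 + 0*(2*13/65) = 2 + 0*(2*13*(1/65)) = 2 + 0*(⅖) = 2 + 0 = 2)
√(-33620 + K) = √(-33620 + 2) = √(-33618) = I*√33618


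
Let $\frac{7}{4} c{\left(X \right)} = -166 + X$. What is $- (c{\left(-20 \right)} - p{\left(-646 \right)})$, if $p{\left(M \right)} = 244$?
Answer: $\frac{2452}{7} \approx 350.29$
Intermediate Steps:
$c{\left(X \right)} = - \frac{664}{7} + \frac{4 X}{7}$ ($c{\left(X \right)} = \frac{4 \left(-166 + X\right)}{7} = - \frac{664}{7} + \frac{4 X}{7}$)
$- (c{\left(-20 \right)} - p{\left(-646 \right)}) = - (\left(- \frac{664}{7} + \frac{4}{7} \left(-20\right)\right) - 244) = - (\left(- \frac{664}{7} - \frac{80}{7}\right) - 244) = - (- \frac{744}{7} - 244) = \left(-1\right) \left(- \frac{2452}{7}\right) = \frac{2452}{7}$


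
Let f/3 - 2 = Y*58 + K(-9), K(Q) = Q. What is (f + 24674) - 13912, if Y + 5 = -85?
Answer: -4919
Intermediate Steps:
Y = -90 (Y = -5 - 85 = -90)
f = -15681 (f = 6 + 3*(-90*58 - 9) = 6 + 3*(-5220 - 9) = 6 + 3*(-5229) = 6 - 15687 = -15681)
(f + 24674) - 13912 = (-15681 + 24674) - 13912 = 8993 - 13912 = -4919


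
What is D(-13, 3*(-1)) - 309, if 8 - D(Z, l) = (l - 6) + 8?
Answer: -300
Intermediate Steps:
D(Z, l) = 6 - l (D(Z, l) = 8 - ((l - 6) + 8) = 8 - ((-6 + l) + 8) = 8 - (2 + l) = 8 + (-2 - l) = 6 - l)
D(-13, 3*(-1)) - 309 = (6 - 3*(-1)) - 309 = (6 - 1*(-3)) - 309 = (6 + 3) - 309 = 9 - 309 = -300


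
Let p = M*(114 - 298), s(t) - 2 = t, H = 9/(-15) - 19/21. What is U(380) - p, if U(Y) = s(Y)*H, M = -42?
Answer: -871796/105 ≈ -8302.8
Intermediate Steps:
H = -158/105 (H = 9*(-1/15) - 19*1/21 = -⅗ - 19/21 = -158/105 ≈ -1.5048)
s(t) = 2 + t
p = 7728 (p = -42*(114 - 298) = -42*(-184) = 7728)
U(Y) = -316/105 - 158*Y/105 (U(Y) = (2 + Y)*(-158/105) = -316/105 - 158*Y/105)
U(380) - p = (-316/105 - 158/105*380) - 1*7728 = (-316/105 - 12008/21) - 7728 = -60356/105 - 7728 = -871796/105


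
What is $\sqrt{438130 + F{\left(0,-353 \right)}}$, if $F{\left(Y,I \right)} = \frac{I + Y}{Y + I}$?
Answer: $\sqrt{438131} \approx 661.92$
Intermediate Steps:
$F{\left(Y,I \right)} = 1$ ($F{\left(Y,I \right)} = \frac{I + Y}{I + Y} = 1$)
$\sqrt{438130 + F{\left(0,-353 \right)}} = \sqrt{438130 + 1} = \sqrt{438131}$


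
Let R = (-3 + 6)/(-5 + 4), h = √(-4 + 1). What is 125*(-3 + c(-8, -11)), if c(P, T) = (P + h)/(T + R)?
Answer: -2125/7 - 125*I*√3/14 ≈ -303.57 - 15.465*I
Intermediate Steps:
h = I*√3 (h = √(-3) = I*√3 ≈ 1.732*I)
R = -3 (R = 3/(-1) = 3*(-1) = -3)
c(P, T) = (P + I*√3)/(-3 + T) (c(P, T) = (P + I*√3)/(T - 3) = (P + I*√3)/(-3 + T))
125*(-3 + c(-8, -11)) = 125*(-3 + (-8 + I*√3)/(-3 - 11)) = 125*(-3 + (-8 + I*√3)/(-14)) = 125*(-3 - (-8 + I*√3)/14) = 125*(-3 + (4/7 - I*√3/14)) = 125*(-17/7 - I*√3/14) = -2125/7 - 125*I*√3/14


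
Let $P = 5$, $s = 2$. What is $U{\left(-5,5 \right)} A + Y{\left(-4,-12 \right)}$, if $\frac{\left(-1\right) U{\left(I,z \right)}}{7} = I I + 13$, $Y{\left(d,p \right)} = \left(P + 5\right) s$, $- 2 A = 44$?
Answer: $5872$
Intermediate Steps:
$A = -22$ ($A = \left(- \frac{1}{2}\right) 44 = -22$)
$Y{\left(d,p \right)} = 20$ ($Y{\left(d,p \right)} = \left(5 + 5\right) 2 = 10 \cdot 2 = 20$)
$U{\left(I,z \right)} = -91 - 7 I^{2}$ ($U{\left(I,z \right)} = - 7 \left(I I + 13\right) = - 7 \left(I^{2} + 13\right) = - 7 \left(13 + I^{2}\right) = -91 - 7 I^{2}$)
$U{\left(-5,5 \right)} A + Y{\left(-4,-12 \right)} = \left(-91 - 7 \left(-5\right)^{2}\right) \left(-22\right) + 20 = \left(-91 - 175\right) \left(-22\right) + 20 = \left(-266\right) \left(-22\right) + 20 = 5852 + 20 = 5872$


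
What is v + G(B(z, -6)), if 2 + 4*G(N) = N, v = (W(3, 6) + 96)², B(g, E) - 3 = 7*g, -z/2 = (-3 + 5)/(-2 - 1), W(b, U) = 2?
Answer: 115279/12 ≈ 9606.6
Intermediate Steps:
z = 4/3 (z = -2*(-3 + 5)/(-2 - 1) = -4/(-3) = -4*(-1)/3 = -2*(-⅔) = 4/3 ≈ 1.3333)
B(g, E) = 3 + 7*g
v = 9604 (v = (2 + 96)² = 98² = 9604)
G(N) = -½ + N/4
v + G(B(z, -6)) = 9604 + (-½ + (3 + 7*(4/3))/4) = 9604 + (-½ + (3 + 28/3)/4) = 9604 + (-½ + (¼)*(37/3)) = 9604 + (-½ + 37/12) = 9604 + 31/12 = 115279/12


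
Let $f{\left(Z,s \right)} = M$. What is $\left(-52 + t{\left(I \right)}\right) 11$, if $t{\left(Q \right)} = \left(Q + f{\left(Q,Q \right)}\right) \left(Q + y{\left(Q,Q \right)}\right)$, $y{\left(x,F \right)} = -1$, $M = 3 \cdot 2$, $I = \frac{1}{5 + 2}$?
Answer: $- \frac{30866}{49} \approx -629.92$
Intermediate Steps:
$I = \frac{1}{7} \approx 0.14286$
$M = 6$
$f{\left(Z,s \right)} = 6$
$t{\left(Q \right)} = \left(-1 + Q\right) \left(6 + Q\right)$ ($t{\left(Q \right)} = \left(Q + 6\right) \left(Q - 1\right) = \left(6 + Q\right) \left(-1 + Q\right) = \left(-1 + Q\right) \left(6 + Q\right)$)
$\left(-52 + t{\left(I \right)}\right) 11 = \left(-52 + \left(-6 + \left(\frac{1}{7}\right)^{2} + 5 \cdot \frac{1}{7}\right)\right) 11 = \left(-52 + \left(-6 + \frac{1}{49} + \frac{5}{7}\right)\right) 11 = \left(-52 - \frac{258}{49}\right) 11 = \left(- \frac{2806}{49}\right) 11 = - \frac{30866}{49}$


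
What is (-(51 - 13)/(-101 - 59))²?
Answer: 361/6400 ≈ 0.056406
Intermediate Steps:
(-(51 - 13)/(-101 - 59))² = (-38/(-160))² = (-38*(-1)/160)² = (-1*(-19/80))² = (19/80)² = 361/6400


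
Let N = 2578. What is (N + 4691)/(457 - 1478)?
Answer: -7269/1021 ≈ -7.1195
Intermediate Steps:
(N + 4691)/(457 - 1478) = (2578 + 4691)/(457 - 1478) = 7269/(-1021) = 7269*(-1/1021) = -7269/1021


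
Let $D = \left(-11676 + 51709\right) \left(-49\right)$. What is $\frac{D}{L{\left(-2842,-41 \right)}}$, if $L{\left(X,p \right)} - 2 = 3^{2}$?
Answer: $- \frac{1961617}{11} \approx -1.7833 \cdot 10^{5}$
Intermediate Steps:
$L{\left(X,p \right)} = 11$ ($L{\left(X,p \right)} = 2 + 3^{2} = 2 + 9 = 11$)
$D = -1961617$ ($D = 40033 \left(-49\right) = -1961617$)
$\frac{D}{L{\left(-2842,-41 \right)}} = - \frac{1961617}{11}$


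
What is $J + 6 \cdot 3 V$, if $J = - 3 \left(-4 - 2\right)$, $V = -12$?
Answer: $-198$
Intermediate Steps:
$J = 18$ ($J = \left(-3\right) \left(-6\right) = 18$)
$J + 6 \cdot 3 V = 18 + 6 \cdot 3 \left(-12\right) = 18 + 18 \left(-12\right) = 18 - 216 = -198$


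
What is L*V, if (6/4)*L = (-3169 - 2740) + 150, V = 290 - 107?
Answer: -702598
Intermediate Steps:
V = 183
L = -11518/3 (L = 2*((-3169 - 2740) + 150)/3 = 2*(-5909 + 150)/3 = (⅔)*(-5759) = -11518/3 ≈ -3839.3)
L*V = -11518/3*183 = -702598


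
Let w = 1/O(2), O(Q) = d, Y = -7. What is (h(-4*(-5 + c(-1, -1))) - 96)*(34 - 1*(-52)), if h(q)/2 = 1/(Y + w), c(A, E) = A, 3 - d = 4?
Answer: -16555/2 ≈ -8277.5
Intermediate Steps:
d = -1 (d = 3 - 1*4 = 3 - 4 = -1)
O(Q) = -1
w = -1 (w = 1/(-1) = -1)
h(q) = -¼ (h(q) = 2/(-7 - 1) = 2/(-8) = 2*(-⅛) = -¼)
(h(-4*(-5 + c(-1, -1))) - 96)*(34 - 1*(-52)) = (-¼ - 96)*(34 - 1*(-52)) = -385*(34 + 52)/4 = -385/4*86 = -16555/2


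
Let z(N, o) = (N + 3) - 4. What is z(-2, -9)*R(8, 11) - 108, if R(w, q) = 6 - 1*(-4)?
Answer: -138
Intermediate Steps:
R(w, q) = 10 (R(w, q) = 6 + 4 = 10)
z(N, o) = -1 + N (z(N, o) = (3 + N) - 4 = -1 + N)
z(-2, -9)*R(8, 11) - 108 = (-1 - 2)*10 - 108 = -3*10 - 108 = -30 - 108 = -138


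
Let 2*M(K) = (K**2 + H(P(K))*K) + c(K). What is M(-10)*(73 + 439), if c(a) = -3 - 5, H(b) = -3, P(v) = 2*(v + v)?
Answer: 31232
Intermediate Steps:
P(v) = 4*v (P(v) = 2*(2*v) = 4*v)
c(a) = -8
M(K) = -4 + K**2/2 - 3*K/2 (M(K) = ((K**2 - 3*K) - 8)/2 = (-8 + K**2 - 3*K)/2 = -4 + K**2/2 - 3*K/2)
M(-10)*(73 + 439) = (-4 + (1/2)*(-10)**2 - 3/2*(-10))*(73 + 439) = (-4 + (1/2)*100 + 15)*512 = (-4 + 50 + 15)*512 = 61*512 = 31232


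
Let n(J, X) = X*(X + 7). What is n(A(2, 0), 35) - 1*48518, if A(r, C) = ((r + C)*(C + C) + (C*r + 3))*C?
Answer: -47048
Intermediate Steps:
A(r, C) = C*(3 + C*r + 2*C*(C + r)) (A(r, C) = ((C + r)*(2*C) + (3 + C*r))*C = (2*C*(C + r) + (3 + C*r))*C = (3 + C*r + 2*C*(C + r))*C = C*(3 + C*r + 2*C*(C + r)))
n(J, X) = X*(7 + X)
n(A(2, 0), 35) - 1*48518 = 35*(7 + 35) - 1*48518 = 35*42 - 48518 = 1470 - 48518 = -47048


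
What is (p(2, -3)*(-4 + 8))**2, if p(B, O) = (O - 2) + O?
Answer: 1024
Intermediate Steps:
p(B, O) = -2 + 2*O (p(B, O) = (-2 + O) + O = -2 + 2*O)
(p(2, -3)*(-4 + 8))**2 = ((-2 + 2*(-3))*(-4 + 8))**2 = ((-2 - 6)*4)**2 = (-8*4)**2 = (-32)**2 = 1024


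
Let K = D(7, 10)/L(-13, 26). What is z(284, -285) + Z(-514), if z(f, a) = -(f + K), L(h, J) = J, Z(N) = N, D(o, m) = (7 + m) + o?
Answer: -10386/13 ≈ -798.92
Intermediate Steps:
D(o, m) = 7 + m + o
K = 12/13 (K = (7 + 10 + 7)/26 = 24*(1/26) = 12/13 ≈ 0.92308)
z(f, a) = -12/13 - f (z(f, a) = -(f + 12/13) = -(12/13 + f) = -12/13 - f)
z(284, -285) + Z(-514) = (-12/13 - 1*284) - 514 = (-12/13 - 284) - 514 = -3704/13 - 514 = -10386/13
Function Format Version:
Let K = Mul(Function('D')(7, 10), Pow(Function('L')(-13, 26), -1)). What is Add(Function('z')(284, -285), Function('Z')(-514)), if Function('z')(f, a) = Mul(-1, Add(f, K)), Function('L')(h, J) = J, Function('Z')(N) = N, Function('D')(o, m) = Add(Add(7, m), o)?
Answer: Rational(-10386, 13) ≈ -798.92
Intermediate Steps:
Function('D')(o, m) = Add(7, m, o)
K = Rational(12, 13) (K = Mul(Add(7, 10, 7), Pow(26, -1)) = Mul(24, Rational(1, 26)) = Rational(12, 13) ≈ 0.92308)
Function('z')(f, a) = Add(Rational(-12, 13), Mul(-1, f)) (Function('z')(f, a) = Mul(-1, Add(f, Rational(12, 13))) = Mul(-1, Add(Rational(12, 13), f)) = Add(Rational(-12, 13), Mul(-1, f)))
Add(Function('z')(284, -285), Function('Z')(-514)) = Add(Add(Rational(-12, 13), Mul(-1, 284)), -514) = Add(Add(Rational(-12, 13), -284), -514) = Add(Rational(-3704, 13), -514) = Rational(-10386, 13)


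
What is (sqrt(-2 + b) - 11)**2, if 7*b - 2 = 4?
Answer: 839/7 - 44*I*sqrt(14)/7 ≈ 119.86 - 23.519*I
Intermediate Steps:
b = 6/7 (b = 2/7 + (1/7)*4 = 2/7 + 4/7 = 6/7 ≈ 0.85714)
(sqrt(-2 + b) - 11)**2 = (sqrt(-2 + 6/7) - 11)**2 = (sqrt(-8/7) - 11)**2 = (2*I*sqrt(14)/7 - 11)**2 = (-11 + 2*I*sqrt(14)/7)**2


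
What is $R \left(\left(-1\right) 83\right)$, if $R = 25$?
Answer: $-2075$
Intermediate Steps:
$R \left(\left(-1\right) 83\right) = 25 \left(\left(-1\right) 83\right) = 25 \left(-83\right) = -2075$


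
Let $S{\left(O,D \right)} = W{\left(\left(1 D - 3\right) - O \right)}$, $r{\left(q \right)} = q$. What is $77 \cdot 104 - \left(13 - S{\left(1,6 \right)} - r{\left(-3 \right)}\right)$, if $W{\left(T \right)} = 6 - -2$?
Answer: $8000$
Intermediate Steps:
$W{\left(T \right)} = 8$ ($W{\left(T \right)} = 6 + 2 = 8$)
$S{\left(O,D \right)} = 8$
$77 \cdot 104 - \left(13 - S{\left(1,6 \right)} - r{\left(-3 \right)}\right) = 77 \cdot 104 + \left(\left(8 - 3\right) - 13\right) = 8008 + \left(5 - 13\right) = 8008 - 8 = 8000$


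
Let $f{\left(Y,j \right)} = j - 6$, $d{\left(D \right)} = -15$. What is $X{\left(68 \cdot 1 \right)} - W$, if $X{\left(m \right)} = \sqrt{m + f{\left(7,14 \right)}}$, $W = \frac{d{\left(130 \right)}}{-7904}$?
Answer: $- \frac{15}{7904} + 2 \sqrt{19} \approx 8.7159$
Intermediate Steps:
$f{\left(Y,j \right)} = -6 + j$
$W = \frac{15}{7904}$ ($W = - \frac{15}{-7904} = \left(-15\right) \left(- \frac{1}{7904}\right) = \frac{15}{7904} \approx 0.0018978$)
$X{\left(m \right)} = \sqrt{8 + m}$ ($X{\left(m \right)} = \sqrt{m + \left(-6 + 14\right)} = \sqrt{m + 8} = \sqrt{8 + m}$)
$X{\left(68 \cdot 1 \right)} - W = \sqrt{8 + 68 \cdot 1} - \frac{15}{7904} = \sqrt{8 + 68} - \frac{15}{7904} = \sqrt{76} - \frac{15}{7904} = 2 \sqrt{19} - \frac{15}{7904} = - \frac{15}{7904} + 2 \sqrt{19}$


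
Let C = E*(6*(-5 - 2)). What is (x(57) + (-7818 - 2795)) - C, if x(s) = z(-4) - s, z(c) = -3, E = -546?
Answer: -33605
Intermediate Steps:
x(s) = -3 - s
C = 22932 (C = -3276*(-5 - 2) = -3276*(-7) = -546*(-42) = 22932)
(x(57) + (-7818 - 2795)) - C = ((-3 - 1*57) + (-7818 - 2795)) - 1*22932 = ((-3 - 57) - 10613) - 22932 = (-60 - 10613) - 22932 = -10673 - 22932 = -33605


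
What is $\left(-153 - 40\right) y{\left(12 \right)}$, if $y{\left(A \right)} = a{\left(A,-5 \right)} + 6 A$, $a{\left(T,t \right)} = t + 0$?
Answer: $-12931$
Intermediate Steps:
$a{\left(T,t \right)} = t$
$y{\left(A \right)} = -5 + 6 A$
$\left(-153 - 40\right) y{\left(12 \right)} = \left(-153 - 40\right) \left(-5 + 6 \cdot 12\right) = - 193 \left(-5 + 72\right) = \left(-193\right) 67 = -12931$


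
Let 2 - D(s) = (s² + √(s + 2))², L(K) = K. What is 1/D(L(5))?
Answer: -9/5420 + √7/7588 ≈ -0.0013118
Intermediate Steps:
D(s) = 2 - (s² + √(2 + s))² (D(s) = 2 - (s² + √(s + 2))² = 2 - (s² + √(2 + s))²)
1/D(L(5)) = 1/(2 - (5² + √(2 + 5))²) = 1/(2 - (25 + √7)²)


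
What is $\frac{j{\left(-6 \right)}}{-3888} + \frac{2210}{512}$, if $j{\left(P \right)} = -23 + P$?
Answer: $\frac{268979}{62208} \approx 4.3239$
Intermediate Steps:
$\frac{j{\left(-6 \right)}}{-3888} + \frac{2210}{512} = \frac{-23 - 6}{-3888} + \frac{2210}{512} = \left(-29\right) \left(- \frac{1}{3888}\right) + 2210 \cdot \frac{1}{512} = \frac{29}{3888} + \frac{1105}{256} = \frac{268979}{62208}$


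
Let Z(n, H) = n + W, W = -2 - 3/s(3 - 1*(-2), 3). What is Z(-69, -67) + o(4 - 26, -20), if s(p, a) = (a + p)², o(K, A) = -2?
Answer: -4675/64 ≈ -73.047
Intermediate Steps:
W = -131/64 (W = -2 - 3/(3 + (3 - 1*(-2)))² = -2 - 3/(3 + (3 + 2))² = -2 - 3/(3 + 5)² = -2 - 3/(8²) = -2 - 3/64 = -131/64 ≈ -2.0469)
Z(n, H) = -131/64 + n (Z(n, H) = n - 131/64 = -131/64 + n)
Z(-69, -67) + o(4 - 26, -20) = (-131/64 - 69) - 2 = -4547/64 - 2 = -4675/64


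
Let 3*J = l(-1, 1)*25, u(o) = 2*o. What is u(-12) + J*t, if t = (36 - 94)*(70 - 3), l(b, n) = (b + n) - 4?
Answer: 388528/3 ≈ 1.2951e+5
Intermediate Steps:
l(b, n) = -4 + b + n
J = -100/3 (J = ((-4 - 1 + 1)*25)/3 = (-4*25)/3 = (⅓)*(-100) = -100/3 ≈ -33.333)
t = -3886 (t = -58*67 = -3886)
u(-12) + J*t = 2*(-12) - 100/3*(-3886) = -24 + 388600/3 = 388528/3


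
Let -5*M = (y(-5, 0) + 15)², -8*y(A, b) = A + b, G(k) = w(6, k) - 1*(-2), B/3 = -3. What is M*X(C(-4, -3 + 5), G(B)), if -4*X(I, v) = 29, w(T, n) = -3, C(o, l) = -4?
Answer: 90625/256 ≈ 354.00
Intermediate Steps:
B = -9 (B = 3*(-3) = -9)
G(k) = -1 (G(k) = -3 - 1*(-2) = -3 + 2 = -1)
X(I, v) = -29/4 (X(I, v) = -¼*29 = -29/4)
y(A, b) = -A/8 - b/8 (y(A, b) = -(A + b)/8 = -A/8 - b/8)
M = -3125/64 (M = -((-⅛*(-5) - ⅛*0) + 15)²/5 = -((5/8 + 0) + 15)²/5 = -(5/8 + 15)²/5 = -(125/8)²/5 = -⅕*15625/64 = -3125/64 ≈ -48.828)
M*X(C(-4, -3 + 5), G(B)) = -3125/64*(-29/4) = 90625/256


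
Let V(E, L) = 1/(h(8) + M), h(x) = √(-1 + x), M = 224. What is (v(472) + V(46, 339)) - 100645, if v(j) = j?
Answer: -717939859/7167 - √7/50169 ≈ -1.0017e+5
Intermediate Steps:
V(E, L) = 1/(224 + √7) (V(E, L) = 1/(√(-1 + 8) + 224) = 1/(√7 + 224) = 1/(224 + √7))
(v(472) + V(46, 339)) - 100645 = (472 + (32/7167 - √7/50169)) - 100645 = (3382856/7167 - √7/50169) - 100645 = -717939859/7167 - √7/50169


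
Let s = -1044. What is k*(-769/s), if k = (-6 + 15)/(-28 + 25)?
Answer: -769/348 ≈ -2.2098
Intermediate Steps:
k = -3 (k = 9/(-3) = 9*(-⅓) = -3)
k*(-769/s) = -(-2307)/(-1044) = -(-2307)*(-1)/1044 = -3*769/1044 = -769/348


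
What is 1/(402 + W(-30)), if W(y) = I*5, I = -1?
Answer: 1/397 ≈ 0.0025189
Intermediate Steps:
W(y) = -5 (W(y) = -1*5 = -5)
1/(402 + W(-30)) = 1/(402 - 5) = 1/397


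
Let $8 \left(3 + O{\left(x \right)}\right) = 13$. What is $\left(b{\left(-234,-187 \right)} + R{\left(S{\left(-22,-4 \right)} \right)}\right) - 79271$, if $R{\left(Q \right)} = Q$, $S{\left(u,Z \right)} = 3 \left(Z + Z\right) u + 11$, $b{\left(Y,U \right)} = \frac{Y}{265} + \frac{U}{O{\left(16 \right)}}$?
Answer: $- \frac{20828174}{265} \approx -78597.0$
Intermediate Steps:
$O{\left(x \right)} = - \frac{11}{8}$ ($O{\left(x \right)} = -3 + \frac{1}{8} \cdot 13 = -3 + \frac{13}{8} = - \frac{11}{8}$)
$b{\left(Y,U \right)} = - \frac{8 U}{11} + \frac{Y}{265}$ ($b{\left(Y,U \right)} = \frac{Y}{265} + \frac{U}{- \frac{11}{8}} = Y \frac{1}{265} + U \left(- \frac{8}{11}\right) = \frac{Y}{265} - \frac{8 U}{11} = - \frac{8 U}{11} + \frac{Y}{265}$)
$S{\left(u,Z \right)} = 11 + 6 Z u$ ($S{\left(u,Z \right)} = 3 \cdot 2 Z u + 11 = 6 Z u + 11 = 11 + 6 Z u$)
$\left(b{\left(-234,-187 \right)} + R{\left(S{\left(-22,-4 \right)} \right)}\right) - 79271 = \left(\left(\left(- \frac{8}{11}\right) \left(-187\right) + \frac{1}{265} \left(-234\right)\right) + \left(11 + 6 \left(-4\right) \left(-22\right)\right)\right) - 79271 = \left(\left(136 - \frac{234}{265}\right) + \left(11 + 528\right)\right) - 79271 = \left(\frac{35806}{265} + 539\right) - 79271 = \frac{178641}{265} - 79271 = - \frac{20828174}{265}$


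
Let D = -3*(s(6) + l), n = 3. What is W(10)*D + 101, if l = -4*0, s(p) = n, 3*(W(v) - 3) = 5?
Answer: 59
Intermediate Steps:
W(v) = 14/3 (W(v) = 3 + (1/3)*5 = 3 + 5/3 = 14/3)
s(p) = 3
l = 0
D = -9 (D = -3*(3 + 0) = -3*3 = -9)
W(10)*D + 101 = (14/3)*(-9) + 101 = -42 + 101 = 59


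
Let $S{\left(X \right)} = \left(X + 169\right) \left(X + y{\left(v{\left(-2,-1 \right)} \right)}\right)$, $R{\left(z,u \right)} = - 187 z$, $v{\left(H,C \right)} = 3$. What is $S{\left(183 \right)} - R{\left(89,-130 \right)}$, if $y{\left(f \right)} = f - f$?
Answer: $81059$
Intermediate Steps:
$y{\left(f \right)} = 0$
$S{\left(X \right)} = X \left(169 + X\right)$ ($S{\left(X \right)} = \left(X + 169\right) \left(X + 0\right) = \left(169 + X\right) X = X \left(169 + X\right)$)
$S{\left(183 \right)} - R{\left(89,-130 \right)} = 183 \left(169 + 183\right) - \left(-187\right) 89 = 183 \cdot 352 - -16643 = 64416 + 16643 = 81059$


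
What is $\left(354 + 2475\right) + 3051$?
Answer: $5880$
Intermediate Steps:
$\left(354 + 2475\right) + 3051 = 2829 + 3051 = 5880$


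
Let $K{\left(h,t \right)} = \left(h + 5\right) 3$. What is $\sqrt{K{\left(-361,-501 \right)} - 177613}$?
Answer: $i \sqrt{178681} \approx 422.71 i$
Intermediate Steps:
$K{\left(h,t \right)} = 15 + 3 h$ ($K{\left(h,t \right)} = \left(5 + h\right) 3 = 15 + 3 h$)
$\sqrt{K{\left(-361,-501 \right)} - 177613} = \sqrt{\left(15 + 3 \left(-361\right)\right) - 177613} = \sqrt{\left(15 - 1083\right) - 177613} = \sqrt{-1068 - 177613} = \sqrt{-178681} = i \sqrt{178681}$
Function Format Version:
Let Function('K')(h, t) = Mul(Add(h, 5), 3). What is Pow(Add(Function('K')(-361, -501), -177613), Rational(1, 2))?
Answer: Mul(I, Pow(178681, Rational(1, 2))) ≈ Mul(422.71, I)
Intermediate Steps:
Function('K')(h, t) = Add(15, Mul(3, h)) (Function('K')(h, t) = Mul(Add(5, h), 3) = Add(15, Mul(3, h)))
Pow(Add(Function('K')(-361, -501), -177613), Rational(1, 2)) = Pow(Add(Add(15, Mul(3, -361)), -177613), Rational(1, 2)) = Pow(Add(Add(15, -1083), -177613), Rational(1, 2)) = Pow(Add(-1068, -177613), Rational(1, 2)) = Pow(-178681, Rational(1, 2)) = Mul(I, Pow(178681, Rational(1, 2)))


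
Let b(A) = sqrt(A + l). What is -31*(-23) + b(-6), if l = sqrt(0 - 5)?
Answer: 713 + sqrt(-6 + I*sqrt(5)) ≈ 713.45 + 2.4903*I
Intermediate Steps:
l = I*sqrt(5) (l = sqrt(-5) = I*sqrt(5) ≈ 2.2361*I)
b(A) = sqrt(A + I*sqrt(5))
-31*(-23) + b(-6) = -31*(-23) + sqrt(-6 + I*sqrt(5)) = 713 + sqrt(-6 + I*sqrt(5))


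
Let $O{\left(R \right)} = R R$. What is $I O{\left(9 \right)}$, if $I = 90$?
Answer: $7290$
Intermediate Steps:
$O{\left(R \right)} = R^{2}$
$I O{\left(9 \right)} = 90 \cdot 9^{2} = 90 \cdot 81 = 7290$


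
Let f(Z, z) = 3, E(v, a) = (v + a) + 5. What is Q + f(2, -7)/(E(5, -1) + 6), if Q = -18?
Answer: -89/5 ≈ -17.800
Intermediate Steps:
E(v, a) = 5 + a + v (E(v, a) = (a + v) + 5 = 5 + a + v)
Q + f(2, -7)/(E(5, -1) + 6) = -18 + 3/((5 - 1 + 5) + 6) = -18 + 3/(9 + 6) = -18 + 3/15 = -18 + (1/15)*3 = -18 + 1/5 = -89/5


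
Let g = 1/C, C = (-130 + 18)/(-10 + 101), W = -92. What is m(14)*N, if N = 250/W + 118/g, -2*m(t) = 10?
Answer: 442365/598 ≈ 739.74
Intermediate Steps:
m(t) = -5 (m(t) = -½*10 = -5)
C = -16/13 (C = -112/91 = -112*1/91 = -16/13 ≈ -1.2308)
g = -13/16 (g = 1/(-16/13) = -13/16 ≈ -0.81250)
N = -88473/598 (N = 250/(-92) + 118/(-13/16) = 250*(-1/92) + 118*(-16/13) = -125/46 - 1888/13 = -88473/598 ≈ -147.95)
m(14)*N = -5*(-88473/598) = 442365/598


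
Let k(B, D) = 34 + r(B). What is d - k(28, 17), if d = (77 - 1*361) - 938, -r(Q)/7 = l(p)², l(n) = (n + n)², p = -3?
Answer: 7816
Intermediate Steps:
l(n) = 4*n² (l(n) = (2*n)² = 4*n²)
r(Q) = -9072 (r(Q) = -7*(4*(-3)²)² = -7*(4*9)² = -7*36² = -7*1296 = -9072)
k(B, D) = -9038 (k(B, D) = 34 - 9072 = -9038)
d = -1222 (d = (77 - 361) - 938 = -284 - 938 = -1222)
d - k(28, 17) = -1222 - 1*(-9038) = -1222 + 9038 = 7816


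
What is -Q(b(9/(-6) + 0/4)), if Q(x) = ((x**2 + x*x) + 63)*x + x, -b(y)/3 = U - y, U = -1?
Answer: 411/4 ≈ 102.75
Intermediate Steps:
b(y) = 3 + 3*y (b(y) = -3*(-1 - y) = 3 + 3*y)
Q(x) = x + x*(63 + 2*x**2) (Q(x) = ((x**2 + x**2) + 63)*x + x = (2*x**2 + 63)*x + x = (63 + 2*x**2)*x + x = x*(63 + 2*x**2) + x = x + x*(63 + 2*x**2))
-Q(b(9/(-6) + 0/4)) = -2*(3 + 3*(9/(-6) + 0/4))*(32 + (3 + 3*(9/(-6) + 0/4))**2) = -2*(3 + 3*(9*(-1/6) + 0*(1/4)))*(32 + (3 + 3*(9*(-1/6) + 0*(1/4)))**2) = -2*(3 + 3*(-3/2 + 0))*(32 + (3 + 3*(-3/2 + 0))**2) = -2*(3 + 3*(-3/2))*(32 + (3 + 3*(-3/2))**2) = -2*(3 - 9/2)*(32 + (3 - 9/2)**2) = -2*(-3)*(32 + (-3/2)**2)/2 = -2*(-3)*(32 + 9/4)/2 = -2*(-3)*137/(2*4) = -1*(-411/4) = 411/4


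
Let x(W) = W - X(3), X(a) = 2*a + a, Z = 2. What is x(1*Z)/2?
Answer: -7/2 ≈ -3.5000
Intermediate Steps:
X(a) = 3*a
x(W) = -9 + W (x(W) = W - 3*3 = W - 1*9 = W - 9 = -9 + W)
x(1*Z)/2 = (-9 + 1*2)/2 = (-9 + 2)/2 = (1/2)*(-7) = -7/2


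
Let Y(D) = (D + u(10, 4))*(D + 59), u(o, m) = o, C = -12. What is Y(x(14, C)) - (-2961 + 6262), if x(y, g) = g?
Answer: -3395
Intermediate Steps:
Y(D) = (10 + D)*(59 + D) (Y(D) = (D + 10)*(D + 59) = (10 + D)*(59 + D))
Y(x(14, C)) - (-2961 + 6262) = (590 + (-12)**2 + 69*(-12)) - (-2961 + 6262) = (590 + 144 - 828) - 1*3301 = -94 - 3301 = -3395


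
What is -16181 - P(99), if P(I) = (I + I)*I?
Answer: -35783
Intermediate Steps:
P(I) = 2*I² (P(I) = (2*I)*I = 2*I²)
-16181 - P(99) = -16181 - 2*99² = -16181 - 2*9801 = -16181 - 1*19602 = -16181 - 19602 = -35783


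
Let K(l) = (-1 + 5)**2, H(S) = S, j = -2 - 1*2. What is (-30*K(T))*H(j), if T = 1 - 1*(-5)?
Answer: 1920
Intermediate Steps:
j = -4 (j = -2 - 2 = -4)
T = 6 (T = 1 + 5 = 6)
K(l) = 16 (K(l) = 4**2 = 16)
(-30*K(T))*H(j) = -30*16*(-4) = -480*(-4) = 1920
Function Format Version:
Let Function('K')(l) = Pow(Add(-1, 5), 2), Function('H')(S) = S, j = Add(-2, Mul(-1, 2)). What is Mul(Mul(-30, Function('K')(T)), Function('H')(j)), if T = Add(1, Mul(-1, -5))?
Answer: 1920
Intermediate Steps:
j = -4 (j = Add(-2, -2) = -4)
T = 6 (T = Add(1, 5) = 6)
Function('K')(l) = 16 (Function('K')(l) = Pow(4, 2) = 16)
Mul(Mul(-30, Function('K')(T)), Function('H')(j)) = Mul(Mul(-30, 16), -4) = Mul(-480, -4) = 1920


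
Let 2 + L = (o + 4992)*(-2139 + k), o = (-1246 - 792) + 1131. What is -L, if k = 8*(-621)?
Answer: 29032097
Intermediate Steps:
o = -907 (o = -2038 + 1131 = -907)
k = -4968
L = -29032097 (L = -2 + (-907 + 4992)*(-2139 - 4968) = -2 + 4085*(-7107) = -2 - 29032095 = -29032097)
-L = -1*(-29032097) = 29032097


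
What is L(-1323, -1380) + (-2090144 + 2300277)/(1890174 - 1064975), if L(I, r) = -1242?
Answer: -1024687025/825199 ≈ -1241.7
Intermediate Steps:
L(-1323, -1380) + (-2090144 + 2300277)/(1890174 - 1064975) = -1242 + (-2090144 + 2300277)/(1890174 - 1064975) = -1242 + 210133/825199 = -1024687025/825199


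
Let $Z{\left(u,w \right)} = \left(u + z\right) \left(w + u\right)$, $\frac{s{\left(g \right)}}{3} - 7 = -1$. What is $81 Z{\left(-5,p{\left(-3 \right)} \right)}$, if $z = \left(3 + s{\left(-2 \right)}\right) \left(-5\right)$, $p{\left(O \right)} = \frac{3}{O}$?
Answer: $53460$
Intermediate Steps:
$s{\left(g \right)} = 18$ ($s{\left(g \right)} = 21 + 3 \left(-1\right) = 21 - 3 = 18$)
$z = -105$ ($z = \left(3 + 18\right) \left(-5\right) = 21 \left(-5\right) = -105$)
$Z{\left(u,w \right)} = \left(-105 + u\right) \left(u + w\right)$ ($Z{\left(u,w \right)} = \left(u - 105\right) \left(w + u\right) = \left(-105 + u\right) \left(u + w\right)$)
$81 Z{\left(-5,p{\left(-3 \right)} \right)} = 81 \left(\left(-5\right)^{2} - -525 - 105 \frac{3}{-3} - 5 \frac{3}{-3}\right) = 81 \left(25 + 525 - 105 \cdot 3 \left(- \frac{1}{3}\right) - 5 \cdot 3 \left(- \frac{1}{3}\right)\right) = 81 \left(25 + 525 - -105 - -5\right) = 81 \left(25 + 525 + 105 + 5\right) = 81 \cdot 660 = 53460$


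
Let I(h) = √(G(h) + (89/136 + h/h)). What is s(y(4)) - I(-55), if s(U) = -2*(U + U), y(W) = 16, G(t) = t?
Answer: -64 - I*√246670/68 ≈ -64.0 - 7.3038*I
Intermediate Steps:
s(U) = -4*U
I(h) = √(225/136 + h) (I(h) = √(h + (89/136 + h/h)) = √(h + (89*(1/136) + 1)) = √(h + (89/136 + 1)) = √(h + 225/136) = √(225/136 + h))
s(y(4)) - I(-55) = -4*16 - √(7650 + 4624*(-55))/68 = -64 - √(7650 - 254320)/68 = -64 - √(-246670)/68 = -64 - I*√246670/68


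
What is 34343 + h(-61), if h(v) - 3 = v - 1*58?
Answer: 34227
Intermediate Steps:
h(v) = -55 + v (h(v) = 3 + (v - 1*58) = 3 + (v - 58) = 3 + (-58 + v) = -55 + v)
34343 + h(-61) = 34343 + (-55 - 61) = 34343 - 116 = 34227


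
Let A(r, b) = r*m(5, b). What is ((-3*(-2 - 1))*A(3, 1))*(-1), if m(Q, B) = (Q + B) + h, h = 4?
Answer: -270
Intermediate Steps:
m(Q, B) = 4 + B + Q (m(Q, B) = (Q + B) + 4 = (B + Q) + 4 = 4 + B + Q)
A(r, b) = r*(9 + b) (A(r, b) = r*(4 + b + 5) = r*(9 + b))
((-3*(-2 - 1))*A(3, 1))*(-1) = ((-3*(-2 - 1))*(3*(9 + 1)))*(-1) = ((-3*(-3))*(3*10))*(-1) = (9*30)*(-1) = 270*(-1) = -270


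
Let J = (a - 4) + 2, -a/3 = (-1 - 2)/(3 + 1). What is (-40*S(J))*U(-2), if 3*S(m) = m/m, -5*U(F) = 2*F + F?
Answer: -16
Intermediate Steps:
U(F) = -3*F/5 (U(F) = -(2*F + F)/5 = -3*F/5)
a = 9/4 (a = -3*(-1 - 2)/(3 + 1) = -(-9)/4 = -3*(-¾) = 9/4 ≈ 2.2500)
J = ¼ (J = (9/4 - 4) + 2 = -7/4 + 2 = ¼ ≈ 0.25000)
S(m) = ⅓ (S(m) = (m/m)/3 = (⅓)*1 = ⅓)
(-40*S(J))*U(-2) = (-40*⅓)*(-⅗*(-2)) = -40/3*6/5 = -16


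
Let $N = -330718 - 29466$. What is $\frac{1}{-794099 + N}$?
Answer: $- \frac{1}{1154283} \approx -8.6634 \cdot 10^{-7}$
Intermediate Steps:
$N = -360184$ ($N = -330718 - 29466 = -360184$)
$\frac{1}{-794099 + N} = \frac{1}{-794099 - 360184} = \frac{1}{-1154283} = - \frac{1}{1154283}$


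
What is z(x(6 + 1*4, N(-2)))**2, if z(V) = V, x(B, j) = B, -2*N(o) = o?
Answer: 100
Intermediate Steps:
N(o) = -o/2
z(x(6 + 1*4, N(-2)))**2 = (6 + 1*4)**2 = (6 + 4)**2 = 10**2 = 100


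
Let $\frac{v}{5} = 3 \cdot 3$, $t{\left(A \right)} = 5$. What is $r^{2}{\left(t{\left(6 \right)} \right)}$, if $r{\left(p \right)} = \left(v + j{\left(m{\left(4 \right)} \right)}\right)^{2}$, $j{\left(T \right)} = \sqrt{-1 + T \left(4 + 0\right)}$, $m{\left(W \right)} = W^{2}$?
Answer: $4870044 + 1127520 \sqrt{7} \approx 7.8532 \cdot 10^{6}$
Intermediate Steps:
$v = 45$ ($v = 5 \cdot 3 \cdot 3 = 5 \cdot 9 = 45$)
$j{\left(T \right)} = \sqrt{-1 + 4 T}$ ($j{\left(T \right)} = \sqrt{-1 + T 4} = \sqrt{-1 + 4 T}$)
$r{\left(p \right)} = \left(45 + 3 \sqrt{7}\right)^{2}$ ($r{\left(p \right)} = \left(45 + \sqrt{-1 + 4 \cdot 4^{2}}\right)^{2} = \left(45 + \sqrt{-1 + 4 \cdot 16}\right)^{2} = \left(45 + \sqrt{-1 + 64}\right)^{2} = \left(45 + \sqrt{63}\right)^{2} = \left(45 + 3 \sqrt{7}\right)^{2}$)
$r^{2}{\left(t{\left(6 \right)} \right)} = \left(2088 + 270 \sqrt{7}\right)^{2}$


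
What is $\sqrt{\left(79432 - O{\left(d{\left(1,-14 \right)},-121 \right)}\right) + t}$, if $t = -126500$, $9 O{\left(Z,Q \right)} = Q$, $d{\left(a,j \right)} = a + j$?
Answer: $\frac{i \sqrt{423491}}{3} \approx 216.92 i$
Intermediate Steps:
$O{\left(Z,Q \right)} = \frac{Q}{9}$
$\sqrt{\left(79432 - O{\left(d{\left(1,-14 \right)},-121 \right)}\right) + t} = \sqrt{\left(79432 - \frac{1}{9} \left(-121\right)\right) - 126500} = \sqrt{\left(79432 - - \frac{121}{9}\right) - 126500} = \sqrt{\left(79432 + \frac{121}{9}\right) - 126500} = \sqrt{\frac{715009}{9} - 126500} = \sqrt{- \frac{423491}{9}} = \frac{i \sqrt{423491}}{3}$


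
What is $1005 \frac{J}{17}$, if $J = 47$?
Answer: $\frac{47235}{17} \approx 2778.5$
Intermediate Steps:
$1005 \frac{J}{17} = 1005 \cdot \frac{47}{17} = \frac{47235}{17}$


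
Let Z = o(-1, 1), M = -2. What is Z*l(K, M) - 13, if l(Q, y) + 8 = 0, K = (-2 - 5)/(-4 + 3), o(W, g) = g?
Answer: -21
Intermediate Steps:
Z = 1
K = 7 (K = -7/(-1) = -7*(-1) = 7)
l(Q, y) = -8 (l(Q, y) = -8 + 0 = -8)
Z*l(K, M) - 13 = 1*(-8) - 13 = -8 - 13 = -21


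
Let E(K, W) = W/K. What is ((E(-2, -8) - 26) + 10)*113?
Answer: -1356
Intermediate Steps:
((E(-2, -8) - 26) + 10)*113 = ((-8/(-2) - 26) + 10)*113 = ((-8*(-1/2) - 26) + 10)*113 = ((4 - 26) + 10)*113 = (-22 + 10)*113 = -12*113 = -1356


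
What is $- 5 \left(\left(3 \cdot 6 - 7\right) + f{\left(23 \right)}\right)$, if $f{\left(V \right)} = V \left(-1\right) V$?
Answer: $2590$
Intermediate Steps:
$f{\left(V \right)} = - V^{2}$ ($f{\left(V \right)} = - V V = - V^{2}$)
$- 5 \left(\left(3 \cdot 6 - 7\right) + f{\left(23 \right)}\right) = - 5 \left(\left(3 \cdot 6 - 7\right) - 23^{2}\right) = - 5 \left(\left(18 - 7\right) - 529\right) = - 5 \left(11 - 529\right) = \left(-5\right) \left(-518\right) = 2590$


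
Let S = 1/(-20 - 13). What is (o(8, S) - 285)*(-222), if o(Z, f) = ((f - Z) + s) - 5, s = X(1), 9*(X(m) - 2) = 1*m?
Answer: 2167904/33 ≈ 65694.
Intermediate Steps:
X(m) = 2 + m/9 (X(m) = 2 + (1*m)/9 = 2 + m/9)
S = -1/33 (S = 1/(-33) = -1/33 ≈ -0.030303)
s = 19/9 (s = 2 + (⅑)*1 = 2 + ⅑ = 19/9 ≈ 2.1111)
o(Z, f) = -26/9 + f - Z (o(Z, f) = ((f - Z) + 19/9) - 5 = (19/9 + f - Z) - 5 = -26/9 + f - Z)
(o(8, S) - 285)*(-222) = ((-26/9 - 1/33 - 1*8) - 285)*(-222) = ((-26/9 - 1/33 - 8) - 285)*(-222) = (-1081/99 - 285)*(-222) = -29296/99*(-222) = 2167904/33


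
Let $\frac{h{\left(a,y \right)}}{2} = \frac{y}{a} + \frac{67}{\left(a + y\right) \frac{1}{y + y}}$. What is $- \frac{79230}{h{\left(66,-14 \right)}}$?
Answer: $\frac{122265}{112} \approx 1091.7$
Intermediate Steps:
$h{\left(a,y \right)} = \frac{2 y}{a} + \frac{268 y}{a + y}$ ($h{\left(a,y \right)} = 2 \left(\frac{y}{a} + \frac{67}{\left(a + y\right) \frac{1}{y + y}}\right) = 2 \left(\frac{y}{a} + \frac{67}{\left(a + y\right) \frac{1}{2 y}}\right) = 2 \left(\frac{y}{a} + \frac{67}{\frac{1}{2} \frac{1}{y} \left(a + y\right)}\right) = 2 \left(\frac{y}{a} + 67 \frac{2 y}{a + y}\right) = 2 \left(\frac{y}{a} + \frac{134 y}{a + y}\right) = \frac{2 y}{a} + \frac{268 y}{a + y}$)
$- \frac{79230}{h{\left(66,-14 \right)}} = - \frac{79230}{2 \left(-14\right) \frac{1}{66} \frac{1}{66 - 14} \left(-14 + 135 \cdot 66\right)} = - \frac{79230}{2 \left(-14\right) \frac{1}{66} \cdot \frac{1}{52} \left(-14 + 8910\right)} = - \frac{79230}{2 \left(-14\right) \frac{1}{66} \cdot \frac{1}{52} \cdot 8896} = - \frac{79230}{- \frac{31136}{429}} = \left(-79230\right) \left(- \frac{429}{31136}\right) = \frac{122265}{112}$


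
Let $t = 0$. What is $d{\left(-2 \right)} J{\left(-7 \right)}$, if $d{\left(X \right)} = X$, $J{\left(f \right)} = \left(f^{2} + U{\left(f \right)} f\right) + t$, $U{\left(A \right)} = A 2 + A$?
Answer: $-392$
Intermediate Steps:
$U{\left(A \right)} = 3 A$ ($U{\left(A \right)} = 2 A + A = 3 A$)
$J{\left(f \right)} = 4 f^{2}$ ($J{\left(f \right)} = \left(f^{2} + 3 f f\right) + 0 = \left(f^{2} + 3 f^{2}\right) + 0 = 4 f^{2} + 0 = 4 f^{2}$)
$d{\left(-2 \right)} J{\left(-7 \right)} = - 2 \cdot 4 \left(-7\right)^{2} = - 2 \cdot 4 \cdot 49 = \left(-2\right) 196 = -392$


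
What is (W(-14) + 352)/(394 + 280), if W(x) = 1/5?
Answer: 1761/3370 ≈ 0.52255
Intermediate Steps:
W(x) = ⅕
(W(-14) + 352)/(394 + 280) = (⅕ + 352)/(394 + 280) = (1761/5)/674 = (1761/5)*(1/674) = 1761/3370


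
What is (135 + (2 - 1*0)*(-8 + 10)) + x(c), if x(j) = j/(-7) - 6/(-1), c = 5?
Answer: 1010/7 ≈ 144.29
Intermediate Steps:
x(j) = 6 - j/7 (x(j) = j*(-⅐) - 6*(-1) = -j/7 + 6 = 6 - j/7)
(135 + (2 - 1*0)*(-8 + 10)) + x(c) = (135 + (2 - 1*0)*(-8 + 10)) + (6 - ⅐*5) = (135 + (2 + 0)*2) + (6 - 5/7) = (135 + 2*2) + 37/7 = (135 + 4) + 37/7 = 139 + 37/7 = 1010/7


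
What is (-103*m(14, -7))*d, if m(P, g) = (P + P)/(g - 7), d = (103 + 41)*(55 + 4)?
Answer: 1750176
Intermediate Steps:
d = 8496 (d = 144*59 = 8496)
m(P, g) = 2*P/(-7 + g) (m(P, g) = (2*P)/(-7 + g) = 2*P/(-7 + g))
(-103*m(14, -7))*d = -206*14/(-7 - 7)*8496 = -206*14/(-14)*8496 = -206*14*(-1)/14*8496 = -103*(-2)*8496 = 206*8496 = 1750176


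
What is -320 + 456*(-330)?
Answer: -150800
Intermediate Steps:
-320 + 456*(-330) = -320 - 150480 = -150800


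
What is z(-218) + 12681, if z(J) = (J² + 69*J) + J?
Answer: 44945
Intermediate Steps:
z(J) = J² + 70*J
z(-218) + 12681 = -218*(70 - 218) + 12681 = -218*(-148) + 12681 = 32264 + 12681 = 44945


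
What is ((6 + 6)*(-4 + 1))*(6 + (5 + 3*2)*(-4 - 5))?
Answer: 3348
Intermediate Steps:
((6 + 6)*(-4 + 1))*(6 + (5 + 3*2)*(-4 - 5)) = (12*(-3))*(6 + (5 + 6)*(-9)) = -36*(6 + 11*(-9)) = -36*(6 - 99) = -36*(-93) = 3348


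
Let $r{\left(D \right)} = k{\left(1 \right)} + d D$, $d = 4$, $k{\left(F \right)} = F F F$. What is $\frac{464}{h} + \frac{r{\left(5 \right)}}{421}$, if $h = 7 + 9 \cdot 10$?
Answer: $\frac{197381}{40837} \approx 4.8334$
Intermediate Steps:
$h = 97$ ($h = 7 + 90 = 97$)
$k{\left(F \right)} = F^{3}$ ($k{\left(F \right)} = F^{2} F = F^{3}$)
$r{\left(D \right)} = 1 + 4 D$ ($r{\left(D \right)} = 1^{3} + 4 D = 1 + 4 D$)
$\frac{464}{h} + \frac{r{\left(5 \right)}}{421} = \frac{464}{97} + \frac{1 + 4 \cdot 5}{421} = 464 \cdot \frac{1}{97} + \left(1 + 20\right) \frac{1}{421} = \frac{464}{97} + 21 \cdot \frac{1}{421} = \frac{464}{97} + \frac{21}{421} = \frac{197381}{40837}$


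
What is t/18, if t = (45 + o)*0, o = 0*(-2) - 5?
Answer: 0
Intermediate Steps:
o = -5 (o = 0 - 5 = -5)
t = 0 (t = (45 - 5)*0 = 40*0 = 0)
t/18 = 0/18 = 0*(1/18) = 0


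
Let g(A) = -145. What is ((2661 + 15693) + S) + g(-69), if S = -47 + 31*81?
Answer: 20673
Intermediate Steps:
S = 2464 (S = -47 + 2511 = 2464)
((2661 + 15693) + S) + g(-69) = ((2661 + 15693) + 2464) - 145 = (18354 + 2464) - 145 = 20818 - 145 = 20673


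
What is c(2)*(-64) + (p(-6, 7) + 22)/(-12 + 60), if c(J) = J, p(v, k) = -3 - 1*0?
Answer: -6125/48 ≈ -127.60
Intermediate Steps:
p(v, k) = -3 (p(v, k) = -3 + 0 = -3)
c(2)*(-64) + (p(-6, 7) + 22)/(-12 + 60) = 2*(-64) + (-3 + 22)/(-12 + 60) = -128 + 19/48 = -6125/48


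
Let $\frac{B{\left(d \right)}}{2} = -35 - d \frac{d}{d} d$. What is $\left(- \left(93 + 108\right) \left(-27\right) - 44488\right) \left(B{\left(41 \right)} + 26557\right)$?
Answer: $-903285625$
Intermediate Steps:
$B{\left(d \right)} = -70 - 2 d^{2}$ ($B{\left(d \right)} = 2 \left(-35 - d \frac{d}{d} d\right) = 2 \left(-35 - d 1 d\right) = 2 \left(-35 - d d\right) = 2 \left(-35 - d^{2}\right) = -70 - 2 d^{2}$)
$\left(- \left(93 + 108\right) \left(-27\right) - 44488\right) \left(B{\left(41 \right)} + 26557\right) = \left(- \left(93 + 108\right) \left(-27\right) - 44488\right) \left(\left(-70 - 2 \cdot 41^{2}\right) + 26557\right) = \left(- 201 \left(-27\right) - 44488\right) \left(\left(-70 - 3362\right) + 26557\right) = \left(\left(-1\right) \left(-5427\right) - 44488\right) \left(\left(-70 - 3362\right) + 26557\right) = \left(5427 - 44488\right) \left(-3432 + 26557\right) = \left(-39061\right) 23125 = -903285625$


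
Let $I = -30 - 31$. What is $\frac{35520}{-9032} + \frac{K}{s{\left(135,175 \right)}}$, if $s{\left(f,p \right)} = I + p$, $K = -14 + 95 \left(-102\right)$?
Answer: $- \frac{5730988}{64353} \approx -89.056$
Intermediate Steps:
$K = -9704$ ($K = -14 - 9690 = -9704$)
$I = -61$
$s{\left(f,p \right)} = -61 + p$
$\frac{35520}{-9032} + \frac{K}{s{\left(135,175 \right)}} = \frac{35520}{-9032} - \frac{9704}{-61 + 175} = 35520 \left(- \frac{1}{9032}\right) - \frac{9704}{114} = - \frac{4440}{1129} - \frac{4852}{57} = - \frac{5730988}{64353}$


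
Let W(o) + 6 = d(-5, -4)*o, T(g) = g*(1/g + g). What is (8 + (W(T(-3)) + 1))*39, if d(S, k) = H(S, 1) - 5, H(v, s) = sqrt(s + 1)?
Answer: -1833 + 390*sqrt(2) ≈ -1281.5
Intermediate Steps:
T(g) = g*(g + 1/g)
H(v, s) = sqrt(1 + s)
d(S, k) = -5 + sqrt(2) (d(S, k) = sqrt(1 + 1) - 5 = sqrt(2) - 5 = -5 + sqrt(2))
W(o) = -6 + o*(-5 + sqrt(2)) (W(o) = -6 + (-5 + sqrt(2))*o = -6 + o*(-5 + sqrt(2)))
(8 + (W(T(-3)) + 1))*39 = (8 + ((-6 - (1 + (-3)**2)*(5 - sqrt(2))) + 1))*39 = (8 + ((-6 - (1 + 9)*(5 - sqrt(2))) + 1))*39 = (8 + ((-6 - 1*10*(5 - sqrt(2))) + 1))*39 = (8 + ((-6 + (-50 + 10*sqrt(2))) + 1))*39 = (8 + ((-56 + 10*sqrt(2)) + 1))*39 = (8 + (-55 + 10*sqrt(2)))*39 = (-47 + 10*sqrt(2))*39 = -1833 + 390*sqrt(2)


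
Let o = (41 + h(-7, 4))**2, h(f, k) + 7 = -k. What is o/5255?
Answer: 180/1051 ≈ 0.17127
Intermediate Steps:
h(f, k) = -7 - k
o = 900 (o = (41 + (-7 - 1*4))**2 = (41 + (-7 - 4))**2 = (41 - 11)**2 = 30**2 = 900)
o/5255 = 900/5255 = 900*(1/5255) = 180/1051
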